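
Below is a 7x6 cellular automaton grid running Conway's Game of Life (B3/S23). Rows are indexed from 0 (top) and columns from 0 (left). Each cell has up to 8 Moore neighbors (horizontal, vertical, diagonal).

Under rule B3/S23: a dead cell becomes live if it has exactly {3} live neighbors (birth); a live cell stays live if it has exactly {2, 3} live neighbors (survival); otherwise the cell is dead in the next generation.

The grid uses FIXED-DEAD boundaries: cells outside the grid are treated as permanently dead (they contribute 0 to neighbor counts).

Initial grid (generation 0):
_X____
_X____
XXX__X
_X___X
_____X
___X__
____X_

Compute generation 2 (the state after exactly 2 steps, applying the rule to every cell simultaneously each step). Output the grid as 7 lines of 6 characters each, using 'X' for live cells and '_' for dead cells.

Simulating step by step:
Generation 0 (given above): 11 live cells
Generation 1: 9 live cells
______
______
X_X___
XXX_XX
____X_
____X_
______
Generation 2: 9 live cells
(generation 2 grid is the final answer)

Answer: ______
______
X_XX__
X_X_XX
_X__X_
______
______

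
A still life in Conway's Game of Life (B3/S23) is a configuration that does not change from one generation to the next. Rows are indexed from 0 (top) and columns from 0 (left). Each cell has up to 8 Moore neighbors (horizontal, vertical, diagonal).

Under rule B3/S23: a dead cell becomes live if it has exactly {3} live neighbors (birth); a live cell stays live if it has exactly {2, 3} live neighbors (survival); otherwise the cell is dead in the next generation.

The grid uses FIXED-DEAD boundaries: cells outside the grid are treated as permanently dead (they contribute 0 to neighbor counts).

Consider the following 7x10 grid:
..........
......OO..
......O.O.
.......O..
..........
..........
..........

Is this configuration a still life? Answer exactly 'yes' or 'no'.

Compute generation 1 and compare to generation 0 (given above):
Generation 1:
..........
......OO..
......O.O.
.......O..
..........
..........
..........
The grids are IDENTICAL -> still life.

Answer: yes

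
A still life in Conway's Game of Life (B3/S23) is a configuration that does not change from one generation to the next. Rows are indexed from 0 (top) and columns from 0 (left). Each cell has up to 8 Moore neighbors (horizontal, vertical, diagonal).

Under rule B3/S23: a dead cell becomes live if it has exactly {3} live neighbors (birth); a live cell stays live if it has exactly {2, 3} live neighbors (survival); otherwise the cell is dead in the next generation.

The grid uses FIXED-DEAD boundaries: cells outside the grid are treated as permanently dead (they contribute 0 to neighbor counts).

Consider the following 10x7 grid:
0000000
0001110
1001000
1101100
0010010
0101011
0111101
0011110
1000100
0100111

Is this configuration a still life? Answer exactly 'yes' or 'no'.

Compute generation 1 and compare to generation 0 (given above):
Generation 1:
0000100
0001100
1100010
1101100
1000011
0100001
0100001
0000000
0110001
0000110
Cell (0,4) differs: gen0=0 vs gen1=1 -> NOT a still life.

Answer: no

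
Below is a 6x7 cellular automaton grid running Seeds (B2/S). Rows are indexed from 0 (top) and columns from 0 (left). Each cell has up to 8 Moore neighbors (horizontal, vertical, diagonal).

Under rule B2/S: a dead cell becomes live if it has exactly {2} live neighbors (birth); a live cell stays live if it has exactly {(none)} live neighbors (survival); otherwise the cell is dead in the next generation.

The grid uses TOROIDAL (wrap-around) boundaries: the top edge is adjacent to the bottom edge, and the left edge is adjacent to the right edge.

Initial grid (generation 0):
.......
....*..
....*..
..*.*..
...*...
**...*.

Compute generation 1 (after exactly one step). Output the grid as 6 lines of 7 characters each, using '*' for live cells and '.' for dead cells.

Simulating step by step:
Generation 0 (given above): 8 live cells
Generation 1: 14 live cells
(generation 1 grid is the final answer)

Answer: **..***
...*.*.
.......
.....*.
*....**
..*.*.*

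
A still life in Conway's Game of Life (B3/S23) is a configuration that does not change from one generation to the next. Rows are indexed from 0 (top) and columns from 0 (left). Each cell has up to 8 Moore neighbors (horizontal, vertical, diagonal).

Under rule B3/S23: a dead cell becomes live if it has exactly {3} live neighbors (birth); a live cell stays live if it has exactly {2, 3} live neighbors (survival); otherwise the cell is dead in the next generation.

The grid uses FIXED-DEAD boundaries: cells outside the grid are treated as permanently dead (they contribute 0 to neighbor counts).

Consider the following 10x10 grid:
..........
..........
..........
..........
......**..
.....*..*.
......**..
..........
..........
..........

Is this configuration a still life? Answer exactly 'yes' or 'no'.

Compute generation 1 and compare to generation 0 (given above):
Generation 1:
..........
..........
..........
..........
......**..
.....*..*.
......**..
..........
..........
..........
The grids are IDENTICAL -> still life.

Answer: yes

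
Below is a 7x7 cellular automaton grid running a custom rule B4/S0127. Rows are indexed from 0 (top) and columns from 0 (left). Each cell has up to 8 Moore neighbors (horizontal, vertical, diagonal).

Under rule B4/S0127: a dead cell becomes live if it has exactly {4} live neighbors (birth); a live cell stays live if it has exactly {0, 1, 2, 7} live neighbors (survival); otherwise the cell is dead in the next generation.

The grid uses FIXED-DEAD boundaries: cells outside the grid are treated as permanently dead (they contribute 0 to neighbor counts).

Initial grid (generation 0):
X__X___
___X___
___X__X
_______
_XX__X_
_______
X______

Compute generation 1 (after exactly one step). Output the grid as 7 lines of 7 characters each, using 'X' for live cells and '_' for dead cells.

Simulating step by step:
Generation 0 (given above): 9 live cells
Generation 1: 9 live cells
(generation 1 grid is the final answer)

Answer: X__X___
___X___
___X__X
_______
_XX__X_
_______
X______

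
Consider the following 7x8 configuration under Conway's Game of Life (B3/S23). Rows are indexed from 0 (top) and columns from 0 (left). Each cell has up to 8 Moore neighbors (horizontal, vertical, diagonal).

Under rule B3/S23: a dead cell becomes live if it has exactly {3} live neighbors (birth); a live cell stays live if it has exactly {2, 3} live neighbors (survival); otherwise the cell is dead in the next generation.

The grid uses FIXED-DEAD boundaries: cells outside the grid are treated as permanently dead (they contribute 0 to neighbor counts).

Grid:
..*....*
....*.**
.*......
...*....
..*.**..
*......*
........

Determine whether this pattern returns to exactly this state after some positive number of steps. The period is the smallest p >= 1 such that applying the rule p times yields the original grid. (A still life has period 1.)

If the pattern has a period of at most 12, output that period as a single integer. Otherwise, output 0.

Answer: 0

Derivation:
Simulating and comparing each generation to the original:
Gen 0 (original, given above): 12 live cells
Gen 1: 9 live cells, differs from original
Gen 2: 9 live cells, differs from original
Gen 3: 7 live cells, differs from original
Gen 4: 6 live cells, differs from original
Gen 5: 4 live cells, differs from original
Gen 6: 4 live cells, differs from original
Gen 7: 4 live cells, differs from original
Gen 8: 4 live cells, differs from original
Gen 9: 4 live cells, differs from original
Gen 10: 4 live cells, differs from original
Gen 11: 4 live cells, differs from original
Gen 12: 4 live cells, differs from original
No period found within 12 steps.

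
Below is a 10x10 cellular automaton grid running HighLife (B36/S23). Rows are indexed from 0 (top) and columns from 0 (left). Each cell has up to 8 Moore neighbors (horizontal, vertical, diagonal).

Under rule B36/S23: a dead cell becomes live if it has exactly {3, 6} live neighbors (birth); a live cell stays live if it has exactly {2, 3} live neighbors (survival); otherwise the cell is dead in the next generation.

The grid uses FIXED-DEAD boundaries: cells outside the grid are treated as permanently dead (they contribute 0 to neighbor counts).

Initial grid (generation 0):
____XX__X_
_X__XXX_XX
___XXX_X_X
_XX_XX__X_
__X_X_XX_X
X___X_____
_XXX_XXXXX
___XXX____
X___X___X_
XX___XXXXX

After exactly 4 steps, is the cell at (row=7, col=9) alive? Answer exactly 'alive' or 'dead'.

Simulating step by step:
Generation 0 (given above): 47 live cells
Generation 1: 40 live cells
____X_XXXX
_________X
_X_____X_X
_XXX_____X
__X_X_XXX_
____X____X
_XX_X_XXX_
_X_______X
XX_X____XX
XX___XXXXX
Generation 2: 40 live cells
_______XXX
______X_XX
_X_______X
_X_X__X__X
_XX_XX_XXX
_XX_X__X_X
_XXX_X_XXX
___X_____X
______X___
XXX___XX_X
Generation 3: 37 live cells
_______X_X
__________
__X____X_X
XX_XXXXX_X
X___XX_X_X
X__X______
_X____XX_X
___XX_XX_X
_XX___XXX_
_X____XX__
Generation 4: 38 live cells
__________
__________
_XXXXX_X__
XXXX___XXX
X_X____X__
XX__XX_X__
__XXXXXX__
_X_X____XX
_XXX______
_XX___X_X_

Cell (7,9) at generation 4: 1 -> alive

Answer: alive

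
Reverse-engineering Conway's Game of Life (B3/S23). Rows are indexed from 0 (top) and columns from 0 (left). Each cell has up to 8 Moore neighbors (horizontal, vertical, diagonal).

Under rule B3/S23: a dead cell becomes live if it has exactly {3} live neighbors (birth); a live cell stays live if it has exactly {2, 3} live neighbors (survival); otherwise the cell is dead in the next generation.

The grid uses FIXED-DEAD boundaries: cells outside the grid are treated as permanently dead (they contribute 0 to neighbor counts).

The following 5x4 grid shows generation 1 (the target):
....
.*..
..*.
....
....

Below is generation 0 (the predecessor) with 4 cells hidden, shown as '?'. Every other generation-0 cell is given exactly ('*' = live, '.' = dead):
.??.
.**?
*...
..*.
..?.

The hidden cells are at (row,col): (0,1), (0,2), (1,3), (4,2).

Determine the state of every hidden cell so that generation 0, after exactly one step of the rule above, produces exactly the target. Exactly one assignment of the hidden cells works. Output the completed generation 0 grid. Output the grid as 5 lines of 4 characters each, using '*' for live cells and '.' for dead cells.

Answer: ....
.**.
*...
..*.
....

Derivation:
Hidden generation-0 cells (in order): (0,1), (0,2), (1,3), (4,2).
A hidden cell only influences target cells in its own 3x3 neighborhood. Try each of the 2^4 = 16 assignments, step the completed generation 0 forward once under B3/S23, and compare with the target:
  (0,1)=. (0,2)=. (1,3)=. (4,2)=. -> step reproduces the target at every cell -> ACCEPT
  (0,1)=. (0,2)=. (1,3)=. (4,2)=* -> step gives (3,1)='*' but target has '.' -> reject
  (0,1)=. (0,2)=. (1,3)=* (4,2)=. -> step gives (0,2)='*' but target has '.' -> reject
  (0,1)=. (0,2)=. (1,3)=* (4,2)=* -> step gives (0,2)='*' but target has '.' -> reject
  (0,1)=. (0,2)=* (1,3)=. (4,2)=. -> step gives (0,1)='*' but target has '.' -> reject
  (0,1)=. (0,2)=* (1,3)=. (4,2)=* -> step gives (0,1)='*' but target has '.' -> reject
  (0,1)=. (0,2)=* (1,3)=* (4,2)=. -> step gives (0,1)='*' but target has '.' -> reject
  (0,1)=. (0,2)=* (1,3)=* (4,2)=* -> step gives (0,1)='*' but target has '.' -> reject
  (0,1)=* (0,2)=. (1,3)=. (4,2)=. -> step gives (0,1)='*' but target has '.' -> reject
  (0,1)=* (0,2)=. (1,3)=. (4,2)=* -> step gives (0,1)='*' but target has '.' -> reject
  (0,1)=* (0,2)=. (1,3)=* (4,2)=. -> step gives (0,1)='*' but target has '.' -> reject
  (0,1)=* (0,2)=. (1,3)=* (4,2)=* -> step gives (0,1)='*' but target has '.' -> reject
  (0,1)=* (0,2)=* (1,3)=. (4,2)=. -> step gives (0,1)='*' but target has '.' -> reject
  (0,1)=* (0,2)=* (1,3)=. (4,2)=* -> step gives (0,1)='*' but target has '.' -> reject
  (0,1)=* (0,2)=* (1,3)=* (4,2)=. -> step gives (0,1)='*' but target has '.' -> reject
  (0,1)=* (0,2)=* (1,3)=* (4,2)=* -> step gives (0,1)='*' but target has '.' -> reject
Unique solution: (0,1)=dead, (0,2)=dead, (1,3)=dead, (4,2)=dead.
Check: live-neighbor counts of every cell in the completed generation 0:
1221
2211
1432
1201
0111
Applying B3/S23 to generation 0 with these counts gives:
....
.*..
..*.
....
....
which matches the target exactly.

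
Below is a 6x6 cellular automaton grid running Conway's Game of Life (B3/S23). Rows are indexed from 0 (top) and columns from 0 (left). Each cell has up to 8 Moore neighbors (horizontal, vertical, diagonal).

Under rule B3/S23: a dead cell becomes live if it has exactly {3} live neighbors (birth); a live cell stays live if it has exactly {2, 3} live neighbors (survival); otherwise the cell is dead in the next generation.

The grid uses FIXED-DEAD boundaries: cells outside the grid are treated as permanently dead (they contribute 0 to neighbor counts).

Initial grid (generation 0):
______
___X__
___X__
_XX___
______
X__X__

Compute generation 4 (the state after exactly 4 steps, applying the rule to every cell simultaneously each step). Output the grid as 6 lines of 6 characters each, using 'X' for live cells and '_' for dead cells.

Answer: ______
______
__X___
_X_X__
______
______

Derivation:
Simulating step by step:
Generation 0 (given above): 6 live cells
Generation 1: 4 live cells
______
______
___X__
__X___
_XX___
______
Generation 2: 5 live cells
______
______
______
_XXX__
_XX___
______
Generation 3: 5 live cells
______
______
__X___
_X_X__
_X_X__
______
Generation 4: 3 live cells
(generation 4 grid is the final answer)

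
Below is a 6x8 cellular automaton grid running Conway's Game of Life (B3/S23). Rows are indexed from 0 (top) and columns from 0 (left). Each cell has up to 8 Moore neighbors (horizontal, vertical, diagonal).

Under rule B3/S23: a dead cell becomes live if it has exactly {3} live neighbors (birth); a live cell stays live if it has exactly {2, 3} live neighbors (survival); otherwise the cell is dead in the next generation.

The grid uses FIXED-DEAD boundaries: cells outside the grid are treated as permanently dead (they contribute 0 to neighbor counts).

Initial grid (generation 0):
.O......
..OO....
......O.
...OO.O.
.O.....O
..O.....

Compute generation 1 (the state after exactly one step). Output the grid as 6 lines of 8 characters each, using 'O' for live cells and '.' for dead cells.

Answer: ..O.....
..O.....
..O.OO..
.....OOO
..OO....
........

Derivation:
Simulating step by step:
Generation 0 (given above): 10 live cells
Generation 1: 10 live cells
(generation 1 grid is the final answer)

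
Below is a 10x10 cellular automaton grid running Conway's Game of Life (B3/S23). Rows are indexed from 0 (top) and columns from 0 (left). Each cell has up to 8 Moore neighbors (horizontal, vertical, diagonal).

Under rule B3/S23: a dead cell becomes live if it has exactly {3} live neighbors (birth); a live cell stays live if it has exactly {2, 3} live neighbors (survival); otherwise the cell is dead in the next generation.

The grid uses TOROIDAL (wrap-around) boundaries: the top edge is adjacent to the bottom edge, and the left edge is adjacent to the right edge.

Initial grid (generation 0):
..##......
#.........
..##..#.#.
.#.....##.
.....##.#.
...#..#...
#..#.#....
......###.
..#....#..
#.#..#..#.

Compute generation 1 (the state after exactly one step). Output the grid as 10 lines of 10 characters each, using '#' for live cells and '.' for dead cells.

Answer: ..##.....#
.#........
.##.....##
..#..#..##
.....##.#.
......##..
....##....
......###.
.#.......#
..#.......

Derivation:
Simulating step by step:
Generation 0 (given above): 27 live cells
Generation 1: 25 live cells
(generation 1 grid is the final answer)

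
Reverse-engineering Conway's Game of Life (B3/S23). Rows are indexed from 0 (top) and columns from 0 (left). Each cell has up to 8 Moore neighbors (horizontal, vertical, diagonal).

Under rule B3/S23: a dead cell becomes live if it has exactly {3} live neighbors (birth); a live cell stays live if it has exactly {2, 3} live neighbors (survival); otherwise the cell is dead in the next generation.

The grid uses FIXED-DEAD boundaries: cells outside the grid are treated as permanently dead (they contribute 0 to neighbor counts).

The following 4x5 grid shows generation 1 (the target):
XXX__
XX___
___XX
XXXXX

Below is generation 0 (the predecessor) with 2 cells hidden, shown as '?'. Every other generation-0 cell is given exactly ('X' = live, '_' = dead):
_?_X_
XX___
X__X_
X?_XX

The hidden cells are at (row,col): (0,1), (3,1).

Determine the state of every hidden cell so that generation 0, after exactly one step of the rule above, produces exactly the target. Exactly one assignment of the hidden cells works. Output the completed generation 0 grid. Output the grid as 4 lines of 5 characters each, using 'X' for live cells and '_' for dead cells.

Hidden generation-0 cells (in order): (0,1), (3,1).
A hidden cell only influences target cells in its own 3x3 neighborhood. Try each of the 2^2 = 4 assignments, step the completed generation 0 forward once under B3/S23, and compare with the target:
  (0,1)=_ (3,1)=_ -> step gives (0,0)='_' but target has 'X' -> reject
  (0,1)=_ (3,1)=X -> step gives (0,0)='_' but target has 'X' -> reject
  (0,1)=X (3,1)=_ -> step gives (2,0)='X' but target has '_' -> reject
  (0,1)=X (3,1)=X -> step reproduces the target at every cell -> ACCEPT
Unique solution: (0,1)=live, (3,1)=live.
Check: live-neighbor counts of every cell in the completed generation 0:
32301
33422
45423
22322
Applying B3/S23 to generation 0 with these counts gives:
XXX__
XX___
___XX
XXXXX
which matches the target exactly.

Answer: _X_X_
XX___
X__X_
XX_XX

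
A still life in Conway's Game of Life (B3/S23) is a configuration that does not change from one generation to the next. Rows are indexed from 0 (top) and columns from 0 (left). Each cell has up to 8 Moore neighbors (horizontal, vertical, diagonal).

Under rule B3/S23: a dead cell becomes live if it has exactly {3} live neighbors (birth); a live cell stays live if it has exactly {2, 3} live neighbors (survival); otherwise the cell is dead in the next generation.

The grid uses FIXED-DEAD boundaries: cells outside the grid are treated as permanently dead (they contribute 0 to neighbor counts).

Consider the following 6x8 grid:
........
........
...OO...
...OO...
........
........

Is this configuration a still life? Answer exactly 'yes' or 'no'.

Answer: yes

Derivation:
Compute generation 1 and compare to generation 0 (given above):
Generation 1:
........
........
...OO...
...OO...
........
........
The grids are IDENTICAL -> still life.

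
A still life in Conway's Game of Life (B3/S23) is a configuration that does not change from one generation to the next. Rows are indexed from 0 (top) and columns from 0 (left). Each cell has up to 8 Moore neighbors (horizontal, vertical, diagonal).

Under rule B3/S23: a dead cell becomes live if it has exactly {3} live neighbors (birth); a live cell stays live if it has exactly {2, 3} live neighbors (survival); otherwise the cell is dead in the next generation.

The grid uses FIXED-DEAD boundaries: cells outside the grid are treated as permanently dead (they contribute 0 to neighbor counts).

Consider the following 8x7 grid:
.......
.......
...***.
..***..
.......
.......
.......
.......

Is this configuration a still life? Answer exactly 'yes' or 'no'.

Answer: no

Derivation:
Compute generation 1 and compare to generation 0 (given above):
Generation 1:
.......
....*..
..*..*.
..*..*.
...*...
.......
.......
.......
Cell (1,4) differs: gen0=0 vs gen1=1 -> NOT a still life.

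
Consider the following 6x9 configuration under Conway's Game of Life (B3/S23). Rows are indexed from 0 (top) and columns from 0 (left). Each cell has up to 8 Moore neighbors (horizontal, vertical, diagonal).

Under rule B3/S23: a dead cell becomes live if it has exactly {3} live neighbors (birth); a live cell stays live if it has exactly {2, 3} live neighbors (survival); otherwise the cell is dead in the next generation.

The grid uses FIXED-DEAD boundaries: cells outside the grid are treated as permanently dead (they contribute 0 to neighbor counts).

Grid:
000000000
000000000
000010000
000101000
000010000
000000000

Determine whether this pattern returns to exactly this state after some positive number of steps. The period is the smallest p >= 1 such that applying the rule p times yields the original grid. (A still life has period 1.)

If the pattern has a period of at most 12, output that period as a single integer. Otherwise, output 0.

Answer: 1

Derivation:
Simulating and comparing each generation to the original:
Gen 0 (original, given above): 4 live cells
Gen 1: 4 live cells, MATCHES original -> period = 1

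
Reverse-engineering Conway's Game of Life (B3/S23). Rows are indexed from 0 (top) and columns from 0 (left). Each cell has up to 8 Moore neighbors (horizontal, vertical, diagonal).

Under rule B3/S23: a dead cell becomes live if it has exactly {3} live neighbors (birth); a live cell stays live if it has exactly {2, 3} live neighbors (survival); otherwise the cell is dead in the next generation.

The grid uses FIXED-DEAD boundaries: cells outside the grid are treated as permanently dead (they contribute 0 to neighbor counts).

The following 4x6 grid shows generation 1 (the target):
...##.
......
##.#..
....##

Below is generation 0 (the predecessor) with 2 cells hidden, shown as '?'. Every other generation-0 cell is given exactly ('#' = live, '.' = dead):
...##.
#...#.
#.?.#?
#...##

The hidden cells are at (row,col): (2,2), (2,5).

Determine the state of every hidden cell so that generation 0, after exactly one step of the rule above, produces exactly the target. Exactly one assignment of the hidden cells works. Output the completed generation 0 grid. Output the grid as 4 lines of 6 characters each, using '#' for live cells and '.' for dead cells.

Hidden generation-0 cells (in order): (2,2), (2,5).
A hidden cell only influences target cells in its own 3x3 neighborhood. Try each of the 2^2 = 4 assignments, step the completed generation 0 forward once under B3/S23, and compare with the target:
  (2,2)=. (2,5)=. -> step gives (1,4)='#' but target has '.' -> reject
  (2,2)=. (2,5)=# -> step reproduces the target at every cell -> ACCEPT
  (2,2)=# (2,5)=. -> step gives (1,1)='#' but target has '.' -> reject
  (2,2)=# (2,5)=# -> step gives (1,1)='#' but target has '.' -> reject
Unique solution: (2,2)=dead, (2,5)=live.
Check: live-neighbor counts of every cell in the completed generation 0:
111222
121444
230344
120233
Applying B3/S23 to generation 0 with these counts gives:
...##.
......
##.#..
....##
which matches the target exactly.

Answer: ...##.
#...#.
#...##
#...##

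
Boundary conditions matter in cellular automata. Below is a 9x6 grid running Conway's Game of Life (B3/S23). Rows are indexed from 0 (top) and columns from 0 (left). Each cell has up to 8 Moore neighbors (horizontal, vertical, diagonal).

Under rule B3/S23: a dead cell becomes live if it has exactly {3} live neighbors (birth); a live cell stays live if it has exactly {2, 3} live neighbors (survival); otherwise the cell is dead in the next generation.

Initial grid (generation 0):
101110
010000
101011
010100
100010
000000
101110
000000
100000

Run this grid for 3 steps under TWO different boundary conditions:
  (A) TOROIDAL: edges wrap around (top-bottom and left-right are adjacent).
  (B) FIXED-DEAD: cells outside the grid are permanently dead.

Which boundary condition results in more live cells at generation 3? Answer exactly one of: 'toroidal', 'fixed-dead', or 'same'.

Answer: toroidal

Derivation:
Under TOROIDAL boundary, generation 3:
010101
001100
010010
011000
011000
001000
000000
100100
010101
Population = 17

Under FIXED-DEAD boundary, generation 3:
010000
100000
110000
110010
000000
000000
000100
000100
000000
Population = 9

Comparison: toroidal=17, fixed-dead=9 -> toroidal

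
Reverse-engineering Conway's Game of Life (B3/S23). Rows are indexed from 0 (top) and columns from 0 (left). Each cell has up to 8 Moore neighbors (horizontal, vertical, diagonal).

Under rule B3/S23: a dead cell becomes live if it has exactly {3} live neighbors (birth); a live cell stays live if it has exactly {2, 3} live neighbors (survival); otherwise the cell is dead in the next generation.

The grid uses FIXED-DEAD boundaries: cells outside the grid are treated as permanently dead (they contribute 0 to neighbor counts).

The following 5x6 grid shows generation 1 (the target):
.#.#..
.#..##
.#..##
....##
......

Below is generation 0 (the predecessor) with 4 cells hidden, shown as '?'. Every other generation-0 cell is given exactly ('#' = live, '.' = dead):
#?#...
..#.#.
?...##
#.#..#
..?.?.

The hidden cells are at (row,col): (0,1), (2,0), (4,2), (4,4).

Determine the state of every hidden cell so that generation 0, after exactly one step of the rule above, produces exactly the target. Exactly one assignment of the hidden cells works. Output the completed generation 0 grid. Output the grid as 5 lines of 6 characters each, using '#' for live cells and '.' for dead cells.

Answer: #.#...
..#.#.
....##
#.#..#
......

Derivation:
Hidden generation-0 cells (in order): (0,1), (2,0), (4,2), (4,4).
A hidden cell only influences target cells in its own 3x3 neighborhood. Try each of the 2^4 = 16 assignments, step the completed generation 0 forward once under B3/S23, and compare with the target:
  (0,1)=. (2,0)=. (4,2)=. (4,4)=. -> step reproduces the target at every cell -> ACCEPT
  (0,1)=. (2,0)=. (4,2)=. (4,4)=# -> step gives (3,3)='#' but target has '.' -> reject
  (0,1)=. (2,0)=. (4,2)=# (4,4)=. -> step gives (3,1)='#' but target has '.' -> reject
  (0,1)=. (2,0)=. (4,2)=# (4,4)=# -> step gives (3,1)='#' but target has '.' -> reject
  (0,1)=. (2,0)=# (4,2)=. (4,4)=. -> step gives (1,1)='.' but target has '#' -> reject
  (0,1)=. (2,0)=# (4,2)=. (4,4)=# -> step gives (1,1)='.' but target has '#' -> reject
  (0,1)=. (2,0)=# (4,2)=# (4,4)=. -> step gives (1,1)='.' but target has '#' -> reject
  (0,1)=. (2,0)=# (4,2)=# (4,4)=# -> step gives (1,1)='.' but target has '#' -> reject
  (0,1)=# (2,0)=. (4,2)=. (4,4)=. -> step gives (0,2)='#' but target has '.' -> reject
  (0,1)=# (2,0)=. (4,2)=. (4,4)=# -> step gives (0,2)='#' but target has '.' -> reject
  (0,1)=# (2,0)=. (4,2)=# (4,4)=. -> step gives (0,2)='#' but target has '.' -> reject
  (0,1)=# (2,0)=. (4,2)=# (4,4)=# -> step gives (0,2)='#' but target has '.' -> reject
  (0,1)=# (2,0)=# (4,2)=. (4,4)=. -> step gives (0,2)='#' but target has '.' -> reject
  (0,1)=# (2,0)=# (4,2)=. (4,4)=# -> step gives (0,2)='#' but target has '.' -> reject
  (0,1)=# (2,0)=# (4,2)=# (4,4)=. -> step gives (0,2)='#' but target has '.' -> reject
  (0,1)=# (2,0)=# (4,2)=# (4,4)=# -> step gives (0,2)='#' but target has '.' -> reject
Unique solution: (0,1)=dead, (2,0)=dead, (4,2)=dead, (4,4)=dead.
Check: live-neighbor counts of every cell in the completed generation 0:
031311
131423
132433
020232
121111
Applying B3/S23 to generation 0 with these counts gives:
.#.#..
.#..##
.#..##
....##
......
which matches the target exactly.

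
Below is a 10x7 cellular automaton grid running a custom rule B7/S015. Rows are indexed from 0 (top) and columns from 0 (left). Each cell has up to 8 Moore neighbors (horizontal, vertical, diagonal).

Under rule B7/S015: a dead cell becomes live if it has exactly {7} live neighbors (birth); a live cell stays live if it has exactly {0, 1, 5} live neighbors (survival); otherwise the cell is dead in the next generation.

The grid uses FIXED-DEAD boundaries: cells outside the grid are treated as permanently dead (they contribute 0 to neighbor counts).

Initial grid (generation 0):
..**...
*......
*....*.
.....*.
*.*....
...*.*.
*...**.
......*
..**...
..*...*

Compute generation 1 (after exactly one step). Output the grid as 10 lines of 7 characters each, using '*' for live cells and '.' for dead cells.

Answer: ..**...
*......
*....*.
.....*.
*.*....
.......
*......
......*
.......
......*

Derivation:
Simulating step by step:
Generation 0 (given above): 18 live cells
Generation 1: 11 live cells
(generation 1 grid is the final answer)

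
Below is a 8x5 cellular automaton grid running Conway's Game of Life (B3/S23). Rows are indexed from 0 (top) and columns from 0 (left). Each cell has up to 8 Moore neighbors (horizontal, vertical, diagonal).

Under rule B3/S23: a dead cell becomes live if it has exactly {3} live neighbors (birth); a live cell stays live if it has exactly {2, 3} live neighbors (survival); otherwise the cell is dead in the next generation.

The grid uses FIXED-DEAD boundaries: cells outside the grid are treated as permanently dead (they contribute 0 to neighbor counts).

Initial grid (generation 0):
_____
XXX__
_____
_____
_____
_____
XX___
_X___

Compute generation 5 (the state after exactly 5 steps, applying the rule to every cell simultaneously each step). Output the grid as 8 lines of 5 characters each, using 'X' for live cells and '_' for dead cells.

Answer: _X___
_X___
_X___
_____
_____
_____
XX___
XX___

Derivation:
Simulating step by step:
Generation 0 (given above): 6 live cells
Generation 1: 7 live cells
_X___
_X___
_X___
_____
_____
_____
XX___
XX___
Generation 2: 7 live cells
_____
XXX__
_____
_____
_____
_____
XX___
XX___
Generation 3: 7 live cells
_X___
_X___
_X___
_____
_____
_____
XX___
XX___
Generation 4: 7 live cells
_____
XXX__
_____
_____
_____
_____
XX___
XX___
Generation 5: 7 live cells
(generation 5 grid is the final answer)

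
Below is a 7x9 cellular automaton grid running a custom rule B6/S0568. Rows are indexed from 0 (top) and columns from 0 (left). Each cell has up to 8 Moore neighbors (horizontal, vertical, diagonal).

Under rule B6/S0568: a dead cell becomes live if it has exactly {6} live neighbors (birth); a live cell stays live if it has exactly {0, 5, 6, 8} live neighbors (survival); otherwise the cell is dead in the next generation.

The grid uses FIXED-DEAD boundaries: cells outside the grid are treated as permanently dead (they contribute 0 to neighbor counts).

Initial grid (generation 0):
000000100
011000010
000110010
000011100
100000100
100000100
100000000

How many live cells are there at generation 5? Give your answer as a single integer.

Answer: 0

Derivation:
Simulating step by step:
Generation 0 (given above): 15 live cells
Generation 1: 0 live cells
000000000
000000000
000000000
000000000
000000000
000000000
000000000
Generation 2: 0 live cells
000000000
000000000
000000000
000000000
000000000
000000000
000000000
Generation 3: 0 live cells
000000000
000000000
000000000
000000000
000000000
000000000
000000000
Generation 4: 0 live cells
000000000
000000000
000000000
000000000
000000000
000000000
000000000
Generation 5: 0 live cells
000000000
000000000
000000000
000000000
000000000
000000000
000000000
Population at generation 5: 0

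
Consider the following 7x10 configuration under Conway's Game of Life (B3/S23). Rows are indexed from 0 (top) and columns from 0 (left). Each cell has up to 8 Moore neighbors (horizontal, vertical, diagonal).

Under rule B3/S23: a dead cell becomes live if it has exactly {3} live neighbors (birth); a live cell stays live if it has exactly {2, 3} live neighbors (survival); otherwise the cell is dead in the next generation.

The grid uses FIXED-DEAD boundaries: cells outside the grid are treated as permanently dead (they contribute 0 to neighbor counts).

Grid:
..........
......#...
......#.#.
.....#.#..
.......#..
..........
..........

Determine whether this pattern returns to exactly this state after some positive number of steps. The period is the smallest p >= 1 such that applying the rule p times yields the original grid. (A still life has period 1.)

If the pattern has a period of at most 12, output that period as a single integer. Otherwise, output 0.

Answer: 2

Derivation:
Simulating and comparing each generation to the original:
Gen 0 (original, given above): 6 live cells
Gen 1: 6 live cells, differs from original
Gen 2: 6 live cells, MATCHES original -> period = 2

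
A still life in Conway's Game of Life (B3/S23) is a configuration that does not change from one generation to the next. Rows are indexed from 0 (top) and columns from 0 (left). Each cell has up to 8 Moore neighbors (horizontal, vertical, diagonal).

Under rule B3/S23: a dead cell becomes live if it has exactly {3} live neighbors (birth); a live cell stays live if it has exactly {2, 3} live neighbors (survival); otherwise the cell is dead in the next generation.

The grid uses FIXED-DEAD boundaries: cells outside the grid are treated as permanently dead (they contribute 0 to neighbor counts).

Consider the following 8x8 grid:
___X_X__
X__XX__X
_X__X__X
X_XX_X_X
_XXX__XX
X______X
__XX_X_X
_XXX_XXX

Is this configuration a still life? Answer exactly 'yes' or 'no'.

Answer: no

Derivation:
Compute generation 1 and compare to generation 0 (given above):
Generation 1:
___X____
__XX_XX_
XX___X_X
X____X_X
X__XX__X
____X__X
___X_X_X
_X_X_X_X
Cell (0,5) differs: gen0=1 vs gen1=0 -> NOT a still life.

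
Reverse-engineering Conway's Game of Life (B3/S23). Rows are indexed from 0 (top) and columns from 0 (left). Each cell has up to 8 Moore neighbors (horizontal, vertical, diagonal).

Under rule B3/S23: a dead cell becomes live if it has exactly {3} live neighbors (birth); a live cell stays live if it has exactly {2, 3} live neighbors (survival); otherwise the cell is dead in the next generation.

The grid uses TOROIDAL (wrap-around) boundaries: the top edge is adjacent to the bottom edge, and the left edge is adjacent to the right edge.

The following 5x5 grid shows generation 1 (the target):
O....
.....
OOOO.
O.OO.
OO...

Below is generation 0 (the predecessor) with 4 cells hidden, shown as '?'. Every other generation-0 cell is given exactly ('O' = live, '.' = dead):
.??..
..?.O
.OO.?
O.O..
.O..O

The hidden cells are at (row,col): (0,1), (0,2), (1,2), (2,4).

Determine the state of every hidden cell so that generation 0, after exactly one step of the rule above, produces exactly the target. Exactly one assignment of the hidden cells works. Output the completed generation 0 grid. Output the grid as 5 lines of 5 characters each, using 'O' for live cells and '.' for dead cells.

Answer: .....
....O
.OO..
O.O..
.O..O

Derivation:
Hidden generation-0 cells (in order): (0,1), (0,2), (1,2), (2,4).
A hidden cell only influences target cells in its own 3x3 neighborhood. Try each of the 2^4 = 16 assignments, step the completed generation 0 forward once under B3/S23, and compare with the target:
  (0,1)=. (0,2)=. (1,2)=. (2,4)=. -> step reproduces the target at every cell -> ACCEPT
  (0,1)=. (0,2)=. (1,2)=. (2,4)=O -> step gives (1,0)='O' but target has '.' -> reject
  (0,1)=. (0,2)=. (1,2)=O (2,4)=. -> step gives (0,3)='O' but target has '.' -> reject
  (0,1)=. (0,2)=. (1,2)=O (2,4)=O -> step gives (0,3)='O' but target has '.' -> reject
  (0,1)=. (0,2)=O (1,2)=. (2,4)=. -> step gives (0,3)='O' but target has '.' -> reject
  (0,1)=. (0,2)=O (1,2)=. (2,4)=O -> step gives (0,3)='O' but target has '.' -> reject
  (0,1)=. (0,2)=O (1,2)=O (2,4)=. -> step gives (0,1)='O' but target has '.' -> reject
  (0,1)=. (0,2)=O (1,2)=O (2,4)=O -> step gives (0,1)='O' but target has '.' -> reject
  (0,1)=O (0,2)=. (1,2)=. (2,4)=. -> step gives (0,0)='.' but target has 'O' -> reject
  (0,1)=O (0,2)=. (1,2)=. (2,4)=O -> step gives (0,0)='.' but target has 'O' -> reject
  (0,1)=O (0,2)=. (1,2)=O (2,4)=. -> step gives (0,0)='.' but target has 'O' -> reject
  (0,1)=O (0,2)=. (1,2)=O (2,4)=O -> step gives (0,0)='.' but target has 'O' -> reject
  (0,1)=O (0,2)=O (1,2)=. (2,4)=. -> step gives (0,0)='.' but target has 'O' -> reject
  (0,1)=O (0,2)=O (1,2)=. (2,4)=O -> step gives (0,0)='.' but target has 'O' -> reject
  (0,1)=O (0,2)=O (1,2)=O (2,4)=. -> step gives (0,0)='.' but target has 'O' -> reject
  (0,1)=O (0,2)=O (1,2)=O (2,4)=O -> step gives (0,0)='.' but target has 'O' -> reject
Unique solution: (0,1)=dead, (0,2)=dead, (1,2)=dead, (2,4)=dead.
Check: live-neighbor counts of every cell in the completed generation 0:
31122
22220
33232
35332
32221
Applying B3/S23 to generation 0 with these counts gives:
O....
.....
OOOO.
O.OO.
OO...
which matches the target exactly.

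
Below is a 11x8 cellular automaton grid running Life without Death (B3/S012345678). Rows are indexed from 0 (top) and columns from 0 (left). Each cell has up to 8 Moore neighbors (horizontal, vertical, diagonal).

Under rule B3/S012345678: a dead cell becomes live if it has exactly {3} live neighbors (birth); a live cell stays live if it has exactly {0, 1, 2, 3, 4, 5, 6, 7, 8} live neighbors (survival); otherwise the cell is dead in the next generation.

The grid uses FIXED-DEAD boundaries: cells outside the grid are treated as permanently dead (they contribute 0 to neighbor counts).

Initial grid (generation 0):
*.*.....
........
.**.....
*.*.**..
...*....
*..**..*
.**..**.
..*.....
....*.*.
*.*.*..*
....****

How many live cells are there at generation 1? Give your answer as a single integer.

Simulating step by step:
Generation 0 (given above): 28 live cells
Generation 1: 43 live cells
*.*.....
..*.....
.***....
*.*.**..
.***.*..
**.*****
.**.***.
.***..*.
.*..***.
*.*.*..*
...*****
Population at generation 1: 43

Answer: 43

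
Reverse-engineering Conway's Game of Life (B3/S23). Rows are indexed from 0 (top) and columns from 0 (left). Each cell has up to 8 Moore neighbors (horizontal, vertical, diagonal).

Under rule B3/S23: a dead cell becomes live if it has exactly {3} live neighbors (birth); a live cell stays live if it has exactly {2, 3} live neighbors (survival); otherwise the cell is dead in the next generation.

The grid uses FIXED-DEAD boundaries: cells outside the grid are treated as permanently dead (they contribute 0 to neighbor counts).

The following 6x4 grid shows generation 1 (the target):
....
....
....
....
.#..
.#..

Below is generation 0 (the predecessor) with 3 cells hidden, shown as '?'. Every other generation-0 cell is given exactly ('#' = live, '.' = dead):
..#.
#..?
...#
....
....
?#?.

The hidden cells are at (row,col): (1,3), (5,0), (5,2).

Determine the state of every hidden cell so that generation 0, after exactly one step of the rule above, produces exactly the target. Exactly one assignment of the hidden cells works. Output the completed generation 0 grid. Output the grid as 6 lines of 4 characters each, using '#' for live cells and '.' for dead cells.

Answer: ..#.
#...
...#
....
....
###.

Derivation:
Hidden generation-0 cells (in order): (1,3), (5,0), (5,2).
A hidden cell only influences target cells in its own 3x3 neighborhood. Try each of the 2^3 = 8 assignments, step the completed generation 0 forward once under B3/S23, and compare with the target:
  (1,3)=. (5,0)=. (5,2)=. -> step gives (4,1)='.' but target has '#' -> reject
  (1,3)=. (5,0)=. (5,2)=# -> step gives (4,1)='.' but target has '#' -> reject
  (1,3)=. (5,0)=# (5,2)=. -> step gives (4,1)='.' but target has '#' -> reject
  (1,3)=. (5,0)=# (5,2)=# -> step reproduces the target at every cell -> ACCEPT
  (1,3)=# (5,0)=. (5,2)=. -> step gives (1,2)='#' but target has '.' -> reject
  (1,3)=# (5,0)=. (5,2)=# -> step gives (1,2)='#' but target has '.' -> reject
  (1,3)=# (5,0)=# (5,2)=. -> step gives (1,2)='#' but target has '.' -> reject
  (1,3)=# (5,0)=# (5,2)=# -> step gives (1,2)='#' but target has '.' -> reject
Unique solution: (1,3)=dead, (5,0)=live, (5,2)=live.
Check: live-neighbor counts of every cell in the completed generation 0:
1201
0222
1110
0011
2321
1211
Applying B3/S23 to generation 0 with these counts gives:
....
....
....
....
.#..
.#..
which matches the target exactly.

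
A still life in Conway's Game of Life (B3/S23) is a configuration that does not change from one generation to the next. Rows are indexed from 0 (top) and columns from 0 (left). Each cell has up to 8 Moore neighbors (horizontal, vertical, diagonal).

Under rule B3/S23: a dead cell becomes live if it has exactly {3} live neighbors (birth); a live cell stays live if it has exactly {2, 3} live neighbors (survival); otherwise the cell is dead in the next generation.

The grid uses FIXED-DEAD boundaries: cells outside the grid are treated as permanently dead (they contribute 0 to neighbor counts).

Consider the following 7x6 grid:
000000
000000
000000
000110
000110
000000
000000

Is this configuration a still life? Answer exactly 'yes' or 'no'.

Compute generation 1 and compare to generation 0 (given above):
Generation 1:
000000
000000
000000
000110
000110
000000
000000
The grids are IDENTICAL -> still life.

Answer: yes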